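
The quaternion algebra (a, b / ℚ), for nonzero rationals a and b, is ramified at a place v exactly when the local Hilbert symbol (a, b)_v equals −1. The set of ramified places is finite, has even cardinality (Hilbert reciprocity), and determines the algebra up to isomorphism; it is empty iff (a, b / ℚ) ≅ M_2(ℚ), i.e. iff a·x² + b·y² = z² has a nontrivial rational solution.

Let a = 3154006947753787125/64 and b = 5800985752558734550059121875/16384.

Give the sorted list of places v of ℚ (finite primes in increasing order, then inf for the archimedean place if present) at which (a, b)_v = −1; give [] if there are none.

[3, 5, 11, 41]

(a, b) ≡ (55965, 1714839555) mod (ℚ^×)²; places V = {2, 3, 5, 7, 11, 13, 17, 31, 37, 41, ∞}.
(a,b)_17: α=2, u≡2; β=3, v≡8 (mod 17); (2|17)=+1, (8|17)=+1; sign (−1)^0·+1^3·+1^2 = +1.
(a,b)_∞: sgn(55965)=+, sgn(1714839555)=+, so +1.
(a,b)_5: α=3, u≡3; β=5, v≡1 (mod 5); (3|5)=-1, (1|5)=+1; sign (−1)^0·-1^5·+1^3 = -1.
(a,b)_41: α=1, u≡14; β=1, v≡20 (mod 41); (14|41)=-1, (20|41)=+1; sign (−1)^0·-1^1·+1^1 = -1.
(a,b)_3: α=1, u≡1; β=1, v≡1 (mod 3); (1|3)=+1, (1|3)=+1; sign (−1)^1·+1^1·+1^1 = -1.
(a,b)_31: α=2, u≡28; β=3, v≡27 (mod 31); (28|31)=+1, (27|31)=-1; sign (−1)^0·+1^3·-1^2 = +1.
(a,b)_2: α=-6, β=-14; u≡5, v≡3 (mod 8); ε(u)ε(v)=0·1, αω(v)=-6·1, βω(u)=-14·1; sum ≡ 0  ⇒  +1.
(a,b)_13: α=1, u≡2; β=1, v≡5 (mod 13); (2|13)=-1, (5|13)=-1; sign (−1)^0·-1^1·-1^1 = +1.
(a,b)_11: α=2, u≡8; β=3, v≡2 (mod 11); (8|11)=-1, (2|11)=-1; sign (−1)^0·-1^3·-1^2 = -1.
(a,b)_7: α=3, u≡2; β=6, v≡4 (mod 7); (2|7)=+1, (4|7)=+1; sign (−1)^0·+1^6·+1^3 = +1.
(a,b)_37: α=2, u≡4; β=3, v≡4 (mod 37); (4|37)=+1, (4|37)=+1; sign (−1)^0·+1^3·+1^2 = +1.
Ram(55965, 1714839555) = {3, 5, 11, 41}; no ℚ_3-point on the conic.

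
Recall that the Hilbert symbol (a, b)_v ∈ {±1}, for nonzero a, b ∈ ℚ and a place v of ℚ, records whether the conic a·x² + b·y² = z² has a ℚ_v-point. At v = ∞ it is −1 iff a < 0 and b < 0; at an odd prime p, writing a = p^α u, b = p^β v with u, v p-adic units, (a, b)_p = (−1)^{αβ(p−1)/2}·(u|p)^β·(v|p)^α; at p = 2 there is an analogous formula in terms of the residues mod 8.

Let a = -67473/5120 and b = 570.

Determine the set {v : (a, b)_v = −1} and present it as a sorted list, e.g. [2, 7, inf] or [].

(a, b) ≡ (-85, 570) mod (ℚ^×)²; places V = {2, 3, 5, 7, 17, 19, ∞}.
(a,b)_19: α=0, u≡8; β=1, v≡11 (mod 19); (8|19)=-1, (11|19)=+1; sign (−1)^0·-1^1·+1^0 = -1.
(a,b)_∞: sgn(-85)=−, sgn(570)=+, so +1.
(a,b)_2: α=-10, β=1; u≡3, v≡5 (mod 8); ε(u)ε(v)=1·0, αω(v)=-10·1, βω(u)=1·1; sum ≡ 1  ⇒  -1.
(a,b)_3: α=4, u≡2; β=1, v≡1 (mod 3); (2|3)=-1, (1|3)=+1; sign (−1)^0·-1^1·+1^4 = -1.
(a,b)_17: α=1, u≡3; β=0, v≡9 (mod 17); (3|17)=-1, (9|17)=+1; sign (−1)^0·-1^0·+1^1 = +1.
(a,b)_5: α=-1, u≡3; β=1, v≡4 (mod 5); (3|5)=-1, (4|5)=+1; sign (−1)^0·-1^1·+1^-1 = -1.
(a,b)_7: α=2, u≡3; β=0, v≡3 (mod 7); (3|7)=-1, (3|7)=-1; sign (−1)^0·-1^0·-1^2 = +1.
Ram(-85, 570) = {2, 3, 5, 19}; no ℚ_2-point on the conic.

[2, 3, 5, 19]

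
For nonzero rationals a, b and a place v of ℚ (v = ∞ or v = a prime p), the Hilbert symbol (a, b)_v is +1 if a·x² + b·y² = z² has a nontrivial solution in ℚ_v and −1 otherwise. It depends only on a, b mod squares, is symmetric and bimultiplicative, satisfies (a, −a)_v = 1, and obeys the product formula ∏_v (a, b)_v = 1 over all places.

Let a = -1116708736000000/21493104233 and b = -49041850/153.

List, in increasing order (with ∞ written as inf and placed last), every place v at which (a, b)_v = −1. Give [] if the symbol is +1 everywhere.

Mod squares: a ≡ -4862, b ≡ -92378. Check v ∈ {∞, 2, 3, 5, 11, 13, 17, 19, 31, 37}.
v=11: a=11^1·(≡5), b=11^1·(≡6) mod 11; (5|11)=+1, (6|11)=-1; (−1)^{1·1·5}·(+1)^1·(-1)^1 = +1.
v=37: a=37^-2·(≡17), b=37^0·(≡34) mod 37; (17|37)=-1, (34|37)=+1; (−1)^{-2·0·18}·(-1)^0·(+1)^-2 = +1.
v=19: a=19^2·(≡8), b=19^3·(≡13) mod 19; (8|19)=-1, (13|19)=-1; (−1)^{2·3·9}·(-1)^3·(-1)^2 = -1.
v=31: a=31^-4·(≡19), b=31^0·(≡18) mod 31; (19|31)=+1, (18|31)=+1; (−1)^{-4·0·15}·(+1)^0·(+1)^-4 = +1.
v=13: a=13^3·(≡4), b=13^1·(≡2) mod 13; (4|13)=+1, (2|13)=-1; (−1)^{3·1·6}·(+1)^1·(-1)^3 = -1.
v=17: a=17^-1·(≡5), b=17^-1·(≡10) mod 17; (5|17)=-1, (10|17)=-1; (−1)^{-1·-1·8}·(-1)^-1·(-1)^-1 = +1.
v=∞: -4862 < 0 and -92378 < 0  ⇒  (a,b)_∞ = -1.
v=2: v_2(a)=13, v_2(b)=1; units ≡ 1, 3 (mod 8); ε·ε+αω+βω = 0·1+13·1+1·0 ≡ 1  ⇒  (a,b)_2 = -1.
v=3: a=3^0·(≡1), b=3^-2·(≡1) mod 3; (1|3)=+1, (1|3)=+1; (−1)^{0·-2·1}·(+1)^-2·(+1)^0 = +1.
v=5: a=5^6·(≡2), b=5^2·(≡2) mod 5; (2|5)=-1, (2|5)=-1; (−1)^{6·2·2}·(-1)^2·(-1)^6 = +1.
(-4862, -92378 / ℚ) ramifies at {2, 13, 19, ∞}: a division algebra.

[2, 13, 19, inf]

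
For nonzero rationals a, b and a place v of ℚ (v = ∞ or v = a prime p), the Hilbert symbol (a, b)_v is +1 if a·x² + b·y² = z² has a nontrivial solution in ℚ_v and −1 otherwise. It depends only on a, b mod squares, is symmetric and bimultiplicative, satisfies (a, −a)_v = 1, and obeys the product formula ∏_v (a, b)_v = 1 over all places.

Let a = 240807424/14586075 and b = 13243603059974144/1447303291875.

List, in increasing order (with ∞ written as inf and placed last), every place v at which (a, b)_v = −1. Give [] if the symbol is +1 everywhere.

[2, 11]

(a, b) ≡ (138, 1518) mod (ℚ^×)²; places V = {2, 3, 5, 7, 11, 13, 23, 43, ∞}.
(a,b)_∞: sgn(138)=+, sgn(1518)=+, so +1.
(a,b)_23: α=1, u≡3; β=1, v≡22 (mod 23); (3|23)=+1, (22|23)=-1; sign (−1)^1·+1^1·-1^1 = +1.
(a,b)_7: α=-4, u≡3; β=-6, v≡5 (mod 7); (3|7)=-1, (5|7)=-1; sign (−1)^0·-1^-6·-1^-4 = +1.
(a,b)_5: α=-2, u≡3; β=-4, v≡2 (mod 5); (3|5)=-1, (2|5)=-1; sign (−1)^0·-1^-4·-1^-2 = +1.
(a,b)_2: α=9, β=13; u≡5, v≡7 (mod 8); ε(u)ε(v)=0·1, αω(v)=9·0, βω(u)=13·1; sum ≡ 1  ⇒  -1.
(a,b)_43: α=0, u≡14; β=2, v≡36 (mod 43); (14|43)=+1, (36|43)=+1; sign (−1)^0·+1^2·+1^0 = +1.
(a,b)_3: α=-5, u≡1; β=-9, v≡2 (mod 3); (1|3)=+1, (2|3)=-1; sign (−1)^1·+1^-9·-1^-5 = +1.
(a,b)_11: α=2, u≡10; β=3, v≡7 (mod 11); (10|11)=-1, (7|11)=-1; sign (−1)^0·-1^3·-1^2 = -1.
(a,b)_13: α=2, u≡7; β=4, v≡12 (mod 13); (7|13)=-1, (12|13)=+1; sign (−1)^0·-1^4·+1^2 = +1.
|Ram(138, 1518)| = 2, even; anisotropic at {2, 11}.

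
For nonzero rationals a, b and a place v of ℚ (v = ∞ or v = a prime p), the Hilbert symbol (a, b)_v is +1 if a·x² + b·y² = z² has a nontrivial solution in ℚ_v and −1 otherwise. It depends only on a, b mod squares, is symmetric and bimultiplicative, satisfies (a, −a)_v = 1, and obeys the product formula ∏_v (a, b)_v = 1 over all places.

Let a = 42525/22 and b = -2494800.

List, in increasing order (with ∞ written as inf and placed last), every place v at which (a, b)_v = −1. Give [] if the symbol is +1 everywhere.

[7, 11]

Mod squares: a ≡ 462, b ≡ -77. Check v ∈ {∞, 2, 3, 5, 7, 11}.
v=3: a=3^5·(≡1), b=3^4·(≡1) mod 3; (1|3)=+1, (1|3)=+1; (−1)^{5·4·1}·(+1)^4·(+1)^5 = +1.
v=∞: 462 > 0 and -77 < 0  ⇒  (a,b)_∞ = +1.
v=5: a=5^2·(≡3), b=5^2·(≡3) mod 5; (3|5)=-1, (3|5)=-1; (−1)^{2·2·2}·(-1)^2·(-1)^2 = +1.
v=2: v_2(a)=-1, v_2(b)=4; units ≡ 7, 3 (mod 8); ε·ε+αω+βω = 1·1+-1·1+4·0 ≡ 0  ⇒  (a,b)_2 = +1.
v=11: a=11^-1·(≡5), b=11^1·(≡9) mod 11; (5|11)=+1, (9|11)=+1; (−1)^{-1·1·5}·(+1)^1·(+1)^-1 = -1.
v=7: a=7^1·(≡6), b=7^1·(≡5) mod 7; (6|7)=-1, (5|7)=-1; (−1)^{1·1·3}·(-1)^1·(-1)^1 = -1.
|Ram(462, -77)| = 2, even; anisotropic at {7, 11}.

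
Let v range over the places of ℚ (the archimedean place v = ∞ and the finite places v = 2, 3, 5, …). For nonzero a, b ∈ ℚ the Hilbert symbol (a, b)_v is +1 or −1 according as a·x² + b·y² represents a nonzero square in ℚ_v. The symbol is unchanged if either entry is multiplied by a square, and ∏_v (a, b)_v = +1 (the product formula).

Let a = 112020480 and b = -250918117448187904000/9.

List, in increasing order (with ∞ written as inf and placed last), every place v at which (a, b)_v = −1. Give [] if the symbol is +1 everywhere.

(a, b) ≡ (12155, -38335) mod (ℚ^×)²; places V = {2, 3, 5, 11, 13, 17, 41, ∞}.
(a,b)_17: α=1, u≡2; β=3, v≡3 (mod 17); (2|17)=+1, (3|17)=-1; sign (−1)^0·+1^3·-1^1 = -1.
(a,b)_2: α=10, β=18; u≡3, v≡1 (mod 8); ε(u)ε(v)=1·0, αω(v)=10·0, βω(u)=18·1; sum ≡ 0  ⇒  +1.
(a,b)_∞: sgn(12155)=+, sgn(-38335)=−, so +1.
(a,b)_3: α=2, u≡2; β=-2, v≡2 (mod 3); (2|3)=-1, (2|3)=-1; sign (−1)^0·-1^-2·-1^2 = +1.
(a,b)_41: α=0, u≡34; β=1, v≡23 (mod 41); (34|41)=-1, (23|41)=+1; sign (−1)^0·-1^1·+1^0 = -1.
(a,b)_13: α=1, u≡1; β=4, v≡7 (mod 13); (1|13)=+1, (7|13)=-1; sign (−1)^0·+1^4·-1^1 = -1.
(a,b)_5: α=1, u≡1; β=3, v≡2 (mod 5); (1|5)=+1, (2|5)=-1; sign (−1)^0·+1^3·-1^1 = -1.
(a,b)_11: α=1, u≡1; β=3, v≡8 (mod 11); (1|11)=+1, (8|11)=-1; sign (−1)^1·+1^3·-1^1 = +1.
|Ram(12155, -38335)| = 4, even; anisotropic at {5, 13, 17, 41}.

[5, 13, 17, 41]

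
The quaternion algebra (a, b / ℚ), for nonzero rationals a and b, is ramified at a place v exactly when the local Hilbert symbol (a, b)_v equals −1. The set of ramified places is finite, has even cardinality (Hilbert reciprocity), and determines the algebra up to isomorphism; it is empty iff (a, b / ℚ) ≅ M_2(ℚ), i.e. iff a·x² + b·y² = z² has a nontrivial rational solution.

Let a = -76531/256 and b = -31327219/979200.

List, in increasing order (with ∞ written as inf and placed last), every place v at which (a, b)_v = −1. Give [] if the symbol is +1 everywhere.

Mod squares: a ≡ -91, b ≡ -30107. Check v ∈ {∞, 2, 3, 5, 7, 11, 13, 17, 19, 23, 29}.
v=13: a=13^1·(≡6), b=13^0·(≡12) mod 13; (6|13)=-1, (12|13)=+1; (−1)^{1·0·6}·(-1)^0·(+1)^1 = +1.
v=23: a=23^0·(≡12), b=23^1·(≡8) mod 23; (12|23)=+1, (8|23)=+1; (−1)^{0·1·11}·(+1)^1·(+1)^0 = +1.
v=∞: -91 < 0 and -30107 < 0  ⇒  (a,b)_∞ = -1.
v=3: a=3^0·(≡2), b=3^-2·(≡1) mod 3; (2|3)=-1, (1|3)=+1; (−1)^{0·-2·1}·(-1)^-2·(+1)^0 = +1.
v=29: a=29^2·(≡24), b=29^0·(≡4) mod 29; (24|29)=+1, (4|29)=+1; (−1)^{2·0·14}·(+1)^0·(+1)^2 = +1.
v=2: v_2(a)=-8, v_2(b)=-8; units ≡ 5, 5 (mod 8); ε·ε+αω+βω = 0·0+-8·1+-8·1 ≡ 0  ⇒  (a,b)_2 = +1.
v=11: a=11^0·(≡6), b=11^1·(≡2) mod 11; (6|11)=-1, (2|11)=-1; (−1)^{0·1·5}·(-1)^1·(-1)^0 = -1.
v=5: a=5^0·(≡4), b=5^-2·(≡2) mod 5; (4|5)=+1, (2|5)=-1; (−1)^{0·-2·2}·(+1)^-2·(-1)^0 = +1.
v=17: a=17^0·(≡3), b=17^-1·(≡6) mod 17; (3|17)=-1, (6|17)=-1; (−1)^{0·-1·8}·(-1)^-1·(-1)^0 = -1.
v=19: a=19^0·(≡17), b=19^2·(≡2) mod 19; (17|19)=+1, (2|19)=-1; (−1)^{0·2·9}·(+1)^2·(-1)^0 = +1.
v=7: a=7^1·(≡2), b=7^3·(≡2) mod 7; (2|7)=+1, (2|7)=+1; (−1)^{1·3·3}·(+1)^3·(+1)^1 = -1.
|Ram(-91, -30107)| = 4, even; anisotropic at {7, 11, 17, ∞}.

[7, 11, 17, inf]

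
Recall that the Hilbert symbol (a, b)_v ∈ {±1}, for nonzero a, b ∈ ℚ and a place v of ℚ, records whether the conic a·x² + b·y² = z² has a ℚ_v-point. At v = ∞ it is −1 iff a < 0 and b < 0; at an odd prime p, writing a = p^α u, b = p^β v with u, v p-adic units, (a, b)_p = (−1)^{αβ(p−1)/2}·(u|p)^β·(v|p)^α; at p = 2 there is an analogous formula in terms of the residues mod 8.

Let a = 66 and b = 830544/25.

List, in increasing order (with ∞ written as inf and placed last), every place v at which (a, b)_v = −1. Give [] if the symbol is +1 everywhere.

(a, b) ≡ (66, 429) mod (ℚ^×)²; places V = {2, 3, 5, 11, 13, ∞}.
(a,b)_2: α=1, β=4; u≡1, v≡5 (mod 8); ε(u)ε(v)=0·0, αω(v)=1·1, βω(u)=4·0; sum ≡ 1  ⇒  -1.
(a,b)_11: α=1, u≡6; β=3, v≡10 (mod 11); (6|11)=-1, (10|11)=-1; sign (−1)^1·-1^3·-1^1 = -1.
(a,b)_∞: sgn(66)=+, sgn(429)=+, so +1.
(a,b)_5: α=0, u≡1; β=-2, v≡4 (mod 5); (1|5)=+1, (4|5)=+1; sign (−1)^0·+1^-2·+1^0 = +1.
(a,b)_13: α=0, u≡1; β=1, v≡7 (mod 13); (1|13)=+1, (7|13)=-1; sign (−1)^0·+1^1·-1^0 = +1.
(a,b)_3: α=1, u≡1; β=1, v≡2 (mod 3); (1|3)=+1, (2|3)=-1; sign (−1)^1·+1^1·-1^1 = +1.
|Ram(66, 429)| = 2, even; anisotropic at {2, 11}.

[2, 11]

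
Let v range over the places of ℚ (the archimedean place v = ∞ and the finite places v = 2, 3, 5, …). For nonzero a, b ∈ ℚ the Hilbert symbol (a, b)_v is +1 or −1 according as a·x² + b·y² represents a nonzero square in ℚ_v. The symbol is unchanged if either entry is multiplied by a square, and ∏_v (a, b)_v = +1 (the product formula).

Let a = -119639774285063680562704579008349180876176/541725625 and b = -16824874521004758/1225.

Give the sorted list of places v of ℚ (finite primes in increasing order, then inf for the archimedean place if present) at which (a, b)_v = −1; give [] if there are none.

Mod squares: a ≡ -625209, b ≡ -49062. Check v ∈ {∞, 2, 3, 5, 7, 13, 17, 19, 23, 37, 41}.
v=13: a=13^5·(≡7), b=13^1·(≡10) mod 13; (7|13)=-1, (10|13)=+1; (−1)^{5·1·6}·(-1)^1·(+1)^5 = -1.
v=37: a=37^2·(≡35), b=37^1·(≡24) mod 37; (35|37)=-1, (24|37)=-1; (−1)^{2·1·18}·(-1)^1·(-1)^2 = -1.
v=5: a=5^-4·(≡4), b=5^-2·(≡3) mod 5; (4|5)=+1, (3|5)=-1; (−1)^{-4·-2·2}·(+1)^-2·(-1)^-4 = +1.
v=∞: -625209 < 0 and -49062 < 0  ⇒  (a,b)_∞ = -1.
v=23: a=23^9·(≡18), b=23^4·(≡7) mod 23; (18|23)=+1, (7|23)=-1; (−1)^{9·4·11}·(+1)^4·(-1)^9 = -1.
v=2: v_2(a)=4, v_2(b)=1; units ≡ 7, 5 (mod 8); ε·ε+αω+βω = 1·0+4·1+1·0 ≡ 0  ⇒  (a,b)_2 = +1.
v=3: a=3^15·(≡1), b=3^7·(≡2) mod 3; (1|3)=+1, (2|3)=-1; (−1)^{15·7·1}·(+1)^7·(-1)^15 = +1.
v=41: a=41^5·(≡19), b=41^2·(≡22) mod 41; (19|41)=-1, (22|41)=-1; (−1)^{5·2·20}·(-1)^2·(-1)^5 = -1.
v=19: a=19^-2·(≡7), b=19^0·(≡14) mod 19; (7|19)=+1, (14|19)=-1; (−1)^{-2·0·9}·(+1)^0·(-1)^-2 = +1.
v=7: a=7^-4·(≡6), b=7^-2·(≡4) mod 7; (6|7)=-1, (4|7)=+1; (−1)^{-4·-2·3}·(-1)^-2·(+1)^-4 = +1.
v=17: a=17^3·(≡11), b=17^1·(≡13) mod 17; (11|17)=-1, (13|17)=+1; (−1)^{3·1·8}·(-1)^1·(+1)^3 = -1.
(-625209, -49062 / ℚ) ramifies at {13, 17, 23, 37, 41, ∞}: a division algebra.

[13, 17, 23, 37, 41, inf]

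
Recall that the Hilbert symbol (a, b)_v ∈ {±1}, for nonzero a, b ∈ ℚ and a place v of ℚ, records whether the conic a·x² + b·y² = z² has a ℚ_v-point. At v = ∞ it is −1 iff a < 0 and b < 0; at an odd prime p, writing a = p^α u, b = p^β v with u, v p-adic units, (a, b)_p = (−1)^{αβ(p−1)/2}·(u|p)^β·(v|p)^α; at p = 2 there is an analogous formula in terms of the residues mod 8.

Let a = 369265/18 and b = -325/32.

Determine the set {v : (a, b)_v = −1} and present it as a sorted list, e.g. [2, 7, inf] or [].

Mod squares: a ≡ 4370, b ≡ -26. Check v ∈ {∞, 2, 3, 5, 13, 19, 23}.
v=3: a=3^-2·(≡2), b=3^0·(≡1) mod 3; (2|3)=-1, (1|3)=+1; (−1)^{-2·0·1}·(-1)^0·(+1)^-2 = +1.
v=∞: 4370 > 0 and -26 < 0  ⇒  (a,b)_∞ = +1.
v=13: a=13^2·(≡8), b=13^1·(≡11) mod 13; (8|13)=-1, (11|13)=-1; (−1)^{2·1·6}·(-1)^1·(-1)^2 = -1.
v=19: a=19^1·(≡2), b=19^0·(≡13) mod 19; (2|19)=-1, (13|19)=-1; (−1)^{1·0·9}·(-1)^0·(-1)^1 = -1.
v=5: a=5^1·(≡1), b=5^2·(≡1) mod 5; (1|5)=+1, (1|5)=+1; (−1)^{1·2·2}·(+1)^2·(+1)^1 = +1.
v=23: a=23^1·(≡9), b=23^0·(≡15) mod 23; (9|23)=+1, (15|23)=-1; (−1)^{1·0·11}·(+1)^0·(-1)^1 = -1.
v=2: v_2(a)=-1, v_2(b)=-5; units ≡ 1, 3 (mod 8); ε·ε+αω+βω = 0·1+-1·1+-5·0 ≡ 1  ⇒  (a,b)_2 = -1.
(4370, -26 / ℚ) ramifies at {2, 13, 19, 23}: a division algebra.

[2, 13, 19, 23]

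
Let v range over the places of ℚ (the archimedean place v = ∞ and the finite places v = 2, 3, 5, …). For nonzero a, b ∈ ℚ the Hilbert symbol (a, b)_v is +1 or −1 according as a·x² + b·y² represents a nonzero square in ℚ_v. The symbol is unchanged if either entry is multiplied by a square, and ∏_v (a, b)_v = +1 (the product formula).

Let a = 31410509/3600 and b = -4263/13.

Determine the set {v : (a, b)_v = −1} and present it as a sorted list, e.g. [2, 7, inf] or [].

Mod squares: a ≡ 221, b ≡ -1131. Check v ∈ {∞, 2, 3, 5, 7, 13, 17, 29}.
v=5: a=5^-2·(≡1), b=5^0·(≡4) mod 5; (1|5)=+1, (4|5)=+1; (−1)^{-2·0·2}·(+1)^0·(+1)^-2 = +1.
v=3: a=3^-2·(≡2), b=3^1·(≡1) mod 3; (2|3)=-1, (1|3)=+1; (−1)^{-2·1·1}·(-1)^1·(+1)^-2 = -1.
v=7: a=7^0·(≡2), b=7^2·(≡3) mod 7; (2|7)=+1, (3|7)=-1; (−1)^{0·2·3}·(+1)^2·(-1)^0 = +1.
v=∞: 221 > 0 and -1131 < 0  ⇒  (a,b)_∞ = +1.
v=29: a=29^2·(≡21), b=29^1·(≡11) mod 29; (21|29)=-1, (11|29)=-1; (−1)^{2·1·14}·(-1)^1·(-1)^2 = -1.
v=13: a=13^3·(≡3), b=13^-1·(≡1) mod 13; (3|13)=+1, (1|13)=+1; (−1)^{3·-1·6}·(+1)^-1·(+1)^3 = +1.
v=2: v_2(a)=-4, v_2(b)=0; units ≡ 5, 5 (mod 8); ε·ε+αω+βω = 0·0+-4·1+0·1 ≡ 0  ⇒  (a,b)_2 = +1.
v=17: a=17^1·(≡9), b=17^0·(≡16) mod 17; (9|17)=+1, (16|17)=+1; (−1)^{1·0·8}·(+1)^0·(+1)^1 = +1.
|Ram(221, -1131)| = 2, even; anisotropic at {3, 29}.

[3, 29]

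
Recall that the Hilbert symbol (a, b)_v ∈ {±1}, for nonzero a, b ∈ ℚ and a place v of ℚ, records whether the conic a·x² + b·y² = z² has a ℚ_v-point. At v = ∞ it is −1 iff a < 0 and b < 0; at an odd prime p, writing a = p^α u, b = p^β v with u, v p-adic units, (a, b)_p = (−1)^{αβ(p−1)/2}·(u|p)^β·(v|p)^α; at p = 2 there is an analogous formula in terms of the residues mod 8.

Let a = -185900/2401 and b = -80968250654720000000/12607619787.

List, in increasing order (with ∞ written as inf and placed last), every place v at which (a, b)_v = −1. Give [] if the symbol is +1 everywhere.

[2, 11, 13, inf]

Mod squares: a ≡ -11, b ≡ -4290. Check v ∈ {∞, 2, 3, 5, 7, 11, 13}.
v=13: a=13^2·(≡2), b=13^5·(≡11) mod 13; (2|13)=-1, (11|13)=-1; (−1)^{2·5·6}·(-1)^5·(-1)^2 = -1.
v=5: a=5^2·(≡4), b=5^7·(≡2) mod 5; (4|5)=+1, (2|5)=-1; (−1)^{2·7·2}·(+1)^7·(-1)^2 = +1.
v=7: a=7^-4·(≡6), b=7^-8·(≡4) mod 7; (6|7)=-1, (4|7)=+1; (−1)^{-4·-8·3}·(-1)^-8·(+1)^-4 = +1.
v=∞: -11 < 0 and -4290 < 0  ⇒  (a,b)_∞ = -1.
v=11: a=11^1·(≡6), b=11^3·(≡7) mod 11; (6|11)=-1, (7|11)=-1; (−1)^{1·3·5}·(-1)^3·(-1)^1 = -1.
v=2: v_2(a)=2, v_2(b)=21; units ≡ 5, 7 (mod 8); ε·ε+αω+βω = 0·1+2·0+21·1 ≡ 1  ⇒  (a,b)_2 = -1.
v=3: a=3^0·(≡1), b=3^-7·(≡1) mod 3; (1|3)=+1, (1|3)=+1; (−1)^{0·-7·1}·(+1)^-7·(+1)^0 = +1.
Ram(-11, -4290) = {2, 11, 13, ∞}; no ℚ_2-point on the conic.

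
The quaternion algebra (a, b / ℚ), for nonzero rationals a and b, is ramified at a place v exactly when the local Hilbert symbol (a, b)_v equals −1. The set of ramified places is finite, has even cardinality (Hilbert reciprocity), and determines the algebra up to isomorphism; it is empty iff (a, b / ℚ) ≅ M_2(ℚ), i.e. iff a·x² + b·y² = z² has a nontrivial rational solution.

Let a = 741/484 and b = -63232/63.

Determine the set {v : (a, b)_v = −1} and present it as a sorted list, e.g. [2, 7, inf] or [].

[3, 7, 13, 19]

Mod squares: a ≡ 741, b ≡ -1729. Check v ∈ {∞, 2, 3, 7, 11, 13, 19}.
v=7: a=7^0·(≡6), b=7^-1·(≡3) mod 7; (6|7)=-1, (3|7)=-1; (−1)^{0·-1·3}·(-1)^-1·(-1)^0 = -1.
v=∞: 741 > 0 and -1729 < 0  ⇒  (a,b)_∞ = +1.
v=13: a=13^1·(≡6), b=13^1·(≡1) mod 13; (6|13)=-1, (1|13)=+1; (−1)^{1·1·6}·(-1)^1·(+1)^1 = -1.
v=2: v_2(a)=-2, v_2(b)=8; units ≡ 5, 7 (mod 8); ε·ε+αω+βω = 0·1+-2·0+8·1 ≡ 0  ⇒  (a,b)_2 = +1.
v=11: a=11^-2·(≡1), b=11^0·(≡5) mod 11; (1|11)=+1, (5|11)=+1; (−1)^{-2·0·5}·(+1)^0·(+1)^-2 = +1.
v=3: a=3^1·(≡1), b=3^-2·(≡2) mod 3; (1|3)=+1, (2|3)=-1; (−1)^{1·-2·1}·(+1)^-2·(-1)^1 = -1.
v=19: a=19^1·(≡17), b=19^1·(≡9) mod 19; (17|19)=+1, (9|19)=+1; (−1)^{1·1·9}·(+1)^1·(+1)^1 = -1.
(741, -1729 / ℚ) ramifies at {3, 7, 13, 19}: a division algebra.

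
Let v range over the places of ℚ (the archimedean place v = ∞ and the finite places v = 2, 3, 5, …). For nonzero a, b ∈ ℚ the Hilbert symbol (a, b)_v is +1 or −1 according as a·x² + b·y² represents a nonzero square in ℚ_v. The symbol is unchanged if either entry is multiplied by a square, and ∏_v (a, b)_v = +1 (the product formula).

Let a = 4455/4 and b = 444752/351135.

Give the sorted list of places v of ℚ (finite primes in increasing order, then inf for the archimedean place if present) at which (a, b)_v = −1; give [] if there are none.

[2, 7]

Mod squares: a ≡ 55, b ≡ 1155. Check v ∈ {∞, 2, 3, 5, 7, 11, 17, 19}.
v=∞: 55 > 0 and 1155 > 0  ⇒  (a,b)_∞ = +1.
v=7: a=7^0·(≡6), b=7^1·(≡4) mod 7; (6|7)=-1, (4|7)=+1; (−1)^{0·1·3}·(-1)^1·(+1)^0 = -1.
v=17: a=17^0·(≡13), b=17^-2·(≡4) mod 17; (13|17)=+1, (4|17)=+1; (−1)^{0·-2·8}·(+1)^-2·(+1)^0 = +1.
v=5: a=5^1·(≡4), b=5^-1·(≡1) mod 5; (4|5)=+1, (1|5)=+1; (−1)^{1·-1·2}·(+1)^-1·(+1)^1 = +1.
v=19: a=19^0·(≡7), b=19^2·(≡15) mod 19; (7|19)=+1, (15|19)=-1; (−1)^{0·2·9}·(+1)^2·(-1)^0 = +1.
v=3: a=3^4·(≡1), b=3^-5·(≡1) mod 3; (1|3)=+1, (1|3)=+1; (−1)^{4·-5·1}·(+1)^-5·(+1)^4 = +1.
v=2: v_2(a)=-2, v_2(b)=4; units ≡ 7, 3 (mod 8); ε·ε+αω+βω = 1·1+-2·1+4·0 ≡ 1  ⇒  (a,b)_2 = -1.
v=11: a=11^1·(≡5), b=11^1·(≡10) mod 11; (5|11)=+1, (10|11)=-1; (−1)^{1·1·5}·(+1)^1·(-1)^1 = +1.
(55, 1155 / ℚ) ramifies at {2, 7}: a division algebra.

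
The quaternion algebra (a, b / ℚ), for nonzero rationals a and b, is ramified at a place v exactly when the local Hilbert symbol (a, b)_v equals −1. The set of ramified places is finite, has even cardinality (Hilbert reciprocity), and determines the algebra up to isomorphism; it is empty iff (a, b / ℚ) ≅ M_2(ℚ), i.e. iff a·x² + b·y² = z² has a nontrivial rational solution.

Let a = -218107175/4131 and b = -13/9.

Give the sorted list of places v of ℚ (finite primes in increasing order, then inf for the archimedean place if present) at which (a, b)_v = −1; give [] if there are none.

(a, b) ≡ (-7293, -13) mod (ℚ^×)²; places V = {2, 3, 5, 11, 13, 17, 19, ∞}.
(a,b)_13: α=3, u≡11; β=1, v≡10 (mod 13); (11|13)=-1, (10|13)=+1; sign (−1)^0·-1^1·+1^3 = -1.
(a,b)_19: α=2, u≡15; β=0, v≡7 (mod 19); (15|19)=-1, (7|19)=+1; sign (−1)^0·-1^0·+1^2 = +1.
(a,b)_17: α=-1, u≡4; β=0, v≡8 (mod 17); (4|17)=+1, (8|17)=+1; sign (−1)^0·+1^0·+1^-1 = +1.
(a,b)_5: α=2, u≡3; β=0, v≡3 (mod 5); (3|5)=-1, (3|5)=-1; sign (−1)^0·-1^0·-1^2 = +1.
(a,b)_11: α=1, u≡8; β=0, v≡1 (mod 11); (8|11)=-1, (1|11)=+1; sign (−1)^0·-1^0·+1^1 = +1.
(a,b)_∞: sgn(-7293)=−, sgn(-13)=−, so -1.
(a,b)_3: α=-5, u≡2; β=-2, v≡2 (mod 3); (2|3)=-1, (2|3)=-1; sign (−1)^0·-1^-2·-1^-5 = -1.
(a,b)_2: α=0, β=0; u≡3, v≡3 (mod 8); ε(u)ε(v)=1·1, αω(v)=0·1, βω(u)=0·1; sum ≡ 1  ⇒  -1.
(-7293, -13 / ℚ) ramifies at {2, 3, 13, ∞}: a division algebra.

[2, 3, 13, inf]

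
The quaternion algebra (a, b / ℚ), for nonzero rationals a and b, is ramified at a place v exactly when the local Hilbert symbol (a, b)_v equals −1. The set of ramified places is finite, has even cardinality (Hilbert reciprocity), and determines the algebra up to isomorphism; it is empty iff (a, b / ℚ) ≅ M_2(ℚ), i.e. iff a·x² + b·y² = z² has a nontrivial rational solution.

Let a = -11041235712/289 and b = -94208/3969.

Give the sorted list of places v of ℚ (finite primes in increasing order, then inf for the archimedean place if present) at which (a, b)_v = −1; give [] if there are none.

[37, inf]

(a, b) ≡ (-59163, -23) mod (ℚ^×)²; places V = {2, 3, 7, 13, 17, 23, 37, 41, ∞}.
(a,b)_37: α=1, u≡6; β=0, v≡29 (mod 37); (6|37)=-1, (29|37)=-1; sign (−1)^0·-1^0·-1^1 = -1.
(a,b)_7: α=0, u≡2; β=-2, v≡3 (mod 7); (2|7)=+1, (3|7)=-1; sign (−1)^0·+1^-2·-1^0 = +1.
(a,b)_2: α=8, β=12; u≡5, v≡1 (mod 8); ε(u)ε(v)=0·0, αω(v)=8·0, βω(u)=12·1; sum ≡ 0  ⇒  +1.
(a,b)_17: α=-2, u≡6; β=0, v≡5 (mod 17); (6|17)=-1, (5|17)=-1; sign (−1)^0·-1^0·-1^-2 = +1.
(a,b)_13: α=1, u≡10; β=0, v≡4 (mod 13); (10|13)=+1, (4|13)=+1; sign (−1)^0·+1^0·+1^1 = +1.
(a,b)_∞: sgn(-59163)=−, sgn(-23)=−, so -1.
(a,b)_23: α=0, u≡6; β=1, v≡14 (mod 23); (6|23)=+1, (14|23)=-1; sign (−1)^0·+1^1·-1^0 = +1.
(a,b)_3: α=7, u≡1; β=-4, v≡1 (mod 3); (1|3)=+1, (1|3)=+1; sign (−1)^0·+1^-4·+1^7 = +1.
(a,b)_41: α=1, u≡32; β=0, v≡9 (mod 41); (32|41)=+1, (9|41)=+1; sign (−1)^0·+1^0·+1^1 = +1.
|Ram(-59163, -23)| = 2, even; anisotropic at {37, ∞}.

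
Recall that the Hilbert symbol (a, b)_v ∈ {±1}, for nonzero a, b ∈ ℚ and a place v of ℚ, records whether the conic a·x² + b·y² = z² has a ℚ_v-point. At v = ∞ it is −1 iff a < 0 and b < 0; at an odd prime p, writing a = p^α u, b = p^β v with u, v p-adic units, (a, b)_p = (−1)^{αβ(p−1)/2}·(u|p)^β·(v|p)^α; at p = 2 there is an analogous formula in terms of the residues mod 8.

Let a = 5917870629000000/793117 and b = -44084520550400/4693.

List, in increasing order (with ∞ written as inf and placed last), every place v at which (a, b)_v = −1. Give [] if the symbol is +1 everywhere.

[11, 17]

Mod squares: a ≡ 55913, b ≡ -143. Check v ∈ {∞, 2, 3, 5, 11, 13, 17, 19, 23}.
v=13: a=13^-3·(≡6), b=13^-1·(≡6) mod 13; (6|13)=-1, (6|13)=-1; (−1)^{-3·-1·6}·(-1)^-1·(-1)^-3 = +1.
v=19: a=19^-2·(≡10), b=19^-2·(≡4) mod 19; (10|19)=-1, (4|19)=+1; (−1)^{-2·-2·9}·(-1)^-2·(+1)^-2 = +1.
v=2: v_2(a)=6, v_2(b)=20; units ≡ 1, 1 (mod 8); ε·ε+αω+βω = 0·0+6·0+20·0 ≡ 0  ⇒  (a,b)_2 = +1.
v=17: a=17^3·(≡1), b=17^2·(≡6) mod 17; (1|17)=+1, (6|17)=-1; (−1)^{3·2·8}·(+1)^2·(-1)^3 = -1.
v=23: a=23^3·(≡16), b=23^2·(≡9) mod 23; (16|23)=+1, (9|23)=+1; (−1)^{3·2·11}·(+1)^2·(+1)^3 = +1.
v=5: a=5^6·(≡3), b=5^2·(≡3) mod 5; (3|5)=-1, (3|5)=-1; (−1)^{6·2·2}·(-1)^2·(-1)^6 = +1.
v=∞: 55913 > 0 and -143 < 0  ⇒  (a,b)_∞ = +1.
v=11: a=11^1·(≡5), b=11^1·(≡5) mod 11; (5|11)=+1, (5|11)=+1; (−1)^{1·1·5}·(+1)^1·(+1)^1 = -1.
v=3: a=3^2·(≡2), b=3^0·(≡1) mod 3; (2|3)=-1, (1|3)=+1; (−1)^{2·0·1}·(-1)^0·(+1)^2 = +1.
Ram(55913, -143) = {11, 17}; no ℚ_11-point on the conic.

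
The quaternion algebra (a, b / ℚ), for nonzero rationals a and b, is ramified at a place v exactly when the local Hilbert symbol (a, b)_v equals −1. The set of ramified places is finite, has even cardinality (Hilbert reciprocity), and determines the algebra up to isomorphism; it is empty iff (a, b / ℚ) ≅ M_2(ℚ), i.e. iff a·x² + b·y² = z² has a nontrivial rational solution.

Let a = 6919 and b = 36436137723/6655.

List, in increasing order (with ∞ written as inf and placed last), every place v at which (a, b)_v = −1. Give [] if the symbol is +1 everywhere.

(a, b) ≡ (6919, 795685) mod (ℚ^×)²; places V = {2, 3, 5, 11, 17, 23, 37, ∞}.
(a,b)_37: α=1, u≡2; β=1, v≡29 (mod 37); (2|37)=-1, (29|37)=-1; sign (−1)^0·-1^1·-1^1 = +1.
(a,b)_17: α=1, u≡16; β=1, v≡13 (mod 17); (16|17)=+1, (13|17)=+1; sign (−1)^0·+1^1·+1^1 = +1.
(a,b)_5: α=0, u≡4; β=-1, v≡3 (mod 5); (4|5)=+1, (3|5)=-1; sign (−1)^0·+1^-1·-1^0 = +1.
(a,b)_∞: sgn(6919)=+, sgn(795685)=+, so +1.
(a,b)_11: α=1, u≡2; β=-3, v≡8 (mod 11); (2|11)=-1, (8|11)=-1; sign (−1)^1·-1^-3·-1^1 = -1.
(a,b)_23: α=0, u≡19; β=5, v≡9 (mod 23); (19|23)=-1, (9|23)=+1; sign (−1)^0·-1^5·+1^0 = -1.
(a,b)_2: α=0, β=0; u≡7, v≡5 (mod 8); ε(u)ε(v)=1·0, αω(v)=0·1, βω(u)=0·0; sum ≡ 0  ⇒  +1.
(a,b)_3: α=0, u≡1; β=2, v≡1 (mod 3); (1|3)=+1, (1|3)=+1; sign (−1)^0·+1^2·+1^0 = +1.
Ram(6919, 795685) = {11, 23}; no ℚ_11-point on the conic.

[11, 23]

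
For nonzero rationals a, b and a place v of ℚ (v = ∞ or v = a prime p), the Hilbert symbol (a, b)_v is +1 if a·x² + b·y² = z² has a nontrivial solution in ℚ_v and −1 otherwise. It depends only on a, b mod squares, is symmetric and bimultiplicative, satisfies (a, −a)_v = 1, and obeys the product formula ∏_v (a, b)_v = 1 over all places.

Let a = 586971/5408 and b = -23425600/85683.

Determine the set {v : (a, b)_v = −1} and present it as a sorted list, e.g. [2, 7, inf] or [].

[2, 11]

Mod squares: a ≡ 22, b ≡ -3. Check v ∈ {∞, 2, 3, 5, 7, 11, 13}.
v=∞: 22 > 0 and -3 < 0  ⇒  (a,b)_∞ = +1.
v=2: v_2(a)=-5, v_2(b)=6; units ≡ 3, 5 (mod 8); ε·ε+αω+βω = 1·0+-5·1+6·1 ≡ 1  ⇒  (a,b)_2 = -1.
v=13: a=13^-2·(≡10), b=13^-4·(≡12) mod 13; (10|13)=+1, (12|13)=+1; (−1)^{-2·-4·6}·(+1)^-4·(+1)^-2 = +1.
v=5: a=5^0·(≡2), b=5^2·(≡2) mod 5; (2|5)=-1, (2|5)=-1; (−1)^{0·2·2}·(-1)^2·(-1)^0 = +1.
v=3: a=3^2·(≡1), b=3^-1·(≡2) mod 3; (1|3)=+1, (2|3)=-1; (−1)^{2·-1·1}·(+1)^-1·(-1)^2 = +1.
v=7: a=7^2·(≡4), b=7^0·(≡4) mod 7; (4|7)=+1, (4|7)=+1; (−1)^{2·0·3}·(+1)^0·(+1)^2 = +1.
v=11: a=11^3·(≡8), b=11^4·(≡7) mod 11; (8|11)=-1, (7|11)=-1; (−1)^{3·4·5}·(-1)^4·(-1)^3 = -1.
Ram(22, -3) = {2, 11}; no ℚ_2-point on the conic.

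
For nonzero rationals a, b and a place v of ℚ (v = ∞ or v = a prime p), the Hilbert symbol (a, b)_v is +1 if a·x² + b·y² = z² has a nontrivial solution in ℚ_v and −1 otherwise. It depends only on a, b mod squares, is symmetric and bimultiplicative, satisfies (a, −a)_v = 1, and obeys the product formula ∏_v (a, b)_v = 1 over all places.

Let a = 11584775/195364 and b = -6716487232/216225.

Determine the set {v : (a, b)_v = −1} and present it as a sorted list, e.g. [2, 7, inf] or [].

(a, b) ≡ (551, -12673) mod (ℚ^×)²; places V = {2, 3, 5, 7, 13, 17, 19, 23, 29, 31, ∞}.
(a,b)_7: α=0, u≡6; β=2, v≡2 (mod 7); (6|7)=-1, (2|7)=+1; sign (−1)^0·-1^2·+1^0 = +1.
(a,b)_13: α=-2, u≡6; β=2, v≡5 (mod 13); (6|13)=-1, (5|13)=-1; sign (−1)^0·-1^2·-1^-2 = +1.
(a,b)_17: α=-2, u≡7; β=0, v≡15 (mod 17); (7|17)=-1, (15|17)=+1; sign (−1)^0·-1^0·+1^-2 = +1.
(a,b)_23: α=0, u≡10; β=1, v≡9 (mod 23); (10|23)=-1, (9|23)=+1; sign (−1)^0·-1^1·+1^0 = -1.
(a,b)_31: α=0, u≡22; β=-2, v≡6 (mod 31); (22|31)=-1, (6|31)=-1; sign (−1)^0·-1^-2·-1^0 = +1.
(a,b)_19: α=1, u≡12; β=1, v≡16 (mod 19); (12|19)=-1, (16|19)=+1; sign (−1)^1·-1^1·+1^1 = +1.
(a,b)_∞: sgn(551)=+, sgn(-12673)=−, so +1.
(a,b)_29: α=3, u≡2; β=1, v≡11 (mod 29); (2|29)=-1, (11|29)=-1; sign (−1)^0·-1^1·-1^3 = +1.
(a,b)_5: α=2, u≡4; β=-2, v≡2 (mod 5); (4|5)=+1, (2|5)=-1; sign (−1)^0·+1^-2·-1^2 = +1.
(a,b)_2: α=-2, β=6; u≡7, v≡7 (mod 8); ε(u)ε(v)=1·1, αω(v)=-2·0, βω(u)=6·0; sum ≡ 1  ⇒  -1.
(a,b)_3: α=0, u≡2; β=-2, v≡2 (mod 3); (2|3)=-1, (2|3)=-1; sign (−1)^0·-1^-2·-1^0 = +1.
(551, -12673 / ℚ) ramifies at {2, 23}: a division algebra.

[2, 23]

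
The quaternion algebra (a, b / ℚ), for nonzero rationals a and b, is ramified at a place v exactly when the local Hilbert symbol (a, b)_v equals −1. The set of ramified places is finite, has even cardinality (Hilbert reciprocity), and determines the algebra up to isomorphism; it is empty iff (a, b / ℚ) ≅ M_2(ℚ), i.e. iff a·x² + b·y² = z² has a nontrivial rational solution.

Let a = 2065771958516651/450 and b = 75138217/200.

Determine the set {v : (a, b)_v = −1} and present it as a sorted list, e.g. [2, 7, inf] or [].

(a, b) ≡ (22, 25346) mod (ℚ^×)²; places V = {2, 3, 5, 7, 11, 17, 19, 23, 29, ∞}.
(a,b)_11: α=3, u≡8; β=2, v≡8 (mod 11); (8|11)=-1, (8|11)=-1; sign (−1)^0·-1^2·-1^3 = -1.
(a,b)_7: α=2, u≡2; β=2, v≡5 (mod 7); (2|7)=+1, (5|7)=-1; sign (−1)^0·+1^2·-1^2 = +1.
(a,b)_29: α=2, u≡9; β=1, v≡1 (mod 29); (9|29)=+1, (1|29)=+1; sign (−1)^0·+1^1·+1^2 = +1.
(a,b)_17: α=2, u≡10; β=0, v≡8 (mod 17); (10|17)=-1, (8|17)=+1; sign (−1)^0·-1^0·+1^2 = +1.
(a,b)_23: α=0, u≡17; β=1, v≡19 (mod 23); (17|23)=-1, (19|23)=-1; sign (−1)^0·-1^1·-1^0 = -1.
(a,b)_∞: sgn(22)=+, sgn(25346)=+, so +1.
(a,b)_19: α=4, u≡14; β=1, v≡4 (mod 19); (14|19)=-1, (4|19)=+1; sign (−1)^0·-1^1·+1^4 = -1.
(a,b)_5: α=-2, u≡2; β=-2, v≡4 (mod 5); (2|5)=-1, (4|5)=+1; sign (−1)^0·-1^-2·+1^-2 = +1.
(a,b)_3: α=-2, u≡1; β=0, v≡2 (mod 3); (1|3)=+1, (2|3)=-1; sign (−1)^0·+1^0·-1^-2 = +1.
(a,b)_2: α=-1, β=-3; u≡3, v≡1 (mod 8); ε(u)ε(v)=1·0, αω(v)=-1·0, βω(u)=-3·1; sum ≡ 1  ⇒  -1.
Ram(22, 25346) = {2, 11, 19, 23}; no ℚ_2-point on the conic.

[2, 11, 19, 23]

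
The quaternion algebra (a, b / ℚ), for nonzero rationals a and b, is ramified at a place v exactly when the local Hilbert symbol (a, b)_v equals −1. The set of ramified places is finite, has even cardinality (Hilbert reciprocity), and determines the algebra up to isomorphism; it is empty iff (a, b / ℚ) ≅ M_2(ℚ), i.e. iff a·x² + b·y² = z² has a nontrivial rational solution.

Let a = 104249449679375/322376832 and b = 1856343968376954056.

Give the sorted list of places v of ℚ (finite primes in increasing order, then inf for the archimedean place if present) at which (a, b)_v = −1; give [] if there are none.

[7, 11, 13, 17]

Mod squares: a ≡ 286, b ≡ 34034. Check v ∈ {∞, 2, 3, 5, 7, 11, 13, 17, 23, 31, 41}.
v=5: a=5^4·(≡1), b=5^0·(≡1) mod 5; (1|5)=+1, (1|5)=+1; (−1)^{4·0·2}·(+1)^0·(+1)^4 = +1.
v=∞: 286 > 0 and 34034 > 0  ⇒  (a,b)_∞ = +1.
v=13: a=13^1·(≡4), b=13^3·(≡11) mod 13; (4|13)=+1, (11|13)=-1; (−1)^{1·3·6}·(+1)^3·(-1)^1 = -1.
v=23: a=23^-4·(≡17), b=23^0·(≡20) mod 23; (17|23)=-1, (20|23)=-1; (−1)^{-4·0·11}·(-1)^0·(-1)^-4 = +1.
v=2: v_2(a)=-7, v_2(b)=3; units ≡ 7, 1 (mod 8); ε·ε+αω+βω = 1·0+-7·0+3·0 ≡ 0  ⇒  (a,b)_2 = +1.
v=31: a=31^0·(≡5), b=31^2·(≡26) mod 31; (5|31)=+1, (26|31)=-1; (−1)^{0·2·15}·(+1)^2·(-1)^0 = +1.
v=3: a=3^-2·(≡1), b=3^0·(≡2) mod 3; (1|3)=+1, (2|3)=-1; (−1)^{-2·0·1}·(+1)^0·(-1)^-2 = +1.
v=11: a=11^1·(≡9), b=11^3·(≡1) mod 11; (9|11)=+1, (1|11)=+1; (−1)^{1·3·5}·(+1)^3·(+1)^1 = -1.
v=7: a=7^4·(≡5), b=7^5·(≡2) mod 7; (5|7)=-1, (2|7)=+1; (−1)^{4·5·3}·(-1)^5·(+1)^4 = -1.
v=17: a=17^2·(≡3), b=17^3·(≡13) mod 17; (3|17)=-1, (13|17)=+1; (−1)^{2·3·8}·(-1)^3·(+1)^2 = -1.
v=41: a=41^2·(≡31), b=41^0·(≡32) mod 41; (31|41)=+1, (32|41)=+1; (−1)^{2·0·20}·(+1)^0·(+1)^2 = +1.
Ram(286, 34034) = {7, 11, 13, 17}; no ℚ_7-point on the conic.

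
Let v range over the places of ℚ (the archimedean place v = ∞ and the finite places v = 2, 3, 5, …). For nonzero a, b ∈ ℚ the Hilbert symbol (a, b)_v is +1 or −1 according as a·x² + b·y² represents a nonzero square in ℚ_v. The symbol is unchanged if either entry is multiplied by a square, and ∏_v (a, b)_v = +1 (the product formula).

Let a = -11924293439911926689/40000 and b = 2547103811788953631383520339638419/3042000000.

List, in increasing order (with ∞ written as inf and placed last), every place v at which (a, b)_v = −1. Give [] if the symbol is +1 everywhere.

(a, b) ≡ (-41, 266662) mod (ℚ^×)²; places V = {2, 3, 5, 7, 11, 13, 17, 19, 23, 31, 41, 47, ∞}.
(a,b)_41: α=1, u≡21; β=2, v≡9 (mod 41); (21|41)=+1, (9|41)=+1; sign (−1)^0·+1^2·+1^1 = +1.
(a,b)_2: α=-6, β=-7; u≡7, v≡3 (mod 8); ε(u)ε(v)=1·1, αω(v)=-6·1, βω(u)=-7·0; sum ≡ 1  ⇒  -1.
(a,b)_23: α=2, u≡21; β=3, v≡6 (mod 23); (21|23)=-1, (6|23)=+1; sign (−1)^0·-1^3·+1^2 = -1.
(a,b)_31: α=2, u≡23; β=3, v≡13 (mod 31); (23|31)=-1, (13|31)=-1; sign (−1)^0·-1^3·-1^2 = -1.
(a,b)_19: α=2, u≡9; β=4, v≡17 (mod 19); (9|19)=+1, (17|19)=+1; sign (−1)^0·+1^4·+1^2 = +1.
(a,b)_11: α=4, u≡5; β=5, v≡9 (mod 11); (5|11)=+1, (9|11)=+1; sign (−1)^0·+1^5·+1^4 = +1.
(a,b)_47: α=2, u≡7; β=4, v≡29 (mod 47); (7|47)=+1, (29|47)=-1; sign (−1)^0·+1^4·-1^2 = +1.
(a,b)_17: α=0, u≡3; β=1, v≡7 (mod 17); (3|17)=-1, (7|17)=-1; sign (−1)^0·-1^1·-1^0 = -1.
(a,b)_∞: sgn(-41)=−, sgn(266662)=+, so +1.
(a,b)_3: α=0, u≡1; β=-2, v≡1 (mod 3); (1|3)=+1, (1|3)=+1; sign (−1)^0·+1^-2·+1^0 = +1.
(a,b)_7: α=2, u≡4; β=4, v≡1 (mod 7); (4|7)=+1, (1|7)=+1; sign (−1)^0·+1^4·+1^2 = +1.
(a,b)_5: α=-4, u≡4; β=-6, v≡3 (mod 5); (4|5)=+1, (3|5)=-1; sign (−1)^0·+1^-6·-1^-4 = +1.
(a,b)_13: α=0, u≡5; β=-2, v≡11 (mod 13); (5|13)=-1, (11|13)=-1; sign (−1)^0·-1^-2·-1^0 = +1.
(-41, 266662 / ℚ) ramifies at {2, 17, 23, 31}: a division algebra.

[2, 17, 23, 31]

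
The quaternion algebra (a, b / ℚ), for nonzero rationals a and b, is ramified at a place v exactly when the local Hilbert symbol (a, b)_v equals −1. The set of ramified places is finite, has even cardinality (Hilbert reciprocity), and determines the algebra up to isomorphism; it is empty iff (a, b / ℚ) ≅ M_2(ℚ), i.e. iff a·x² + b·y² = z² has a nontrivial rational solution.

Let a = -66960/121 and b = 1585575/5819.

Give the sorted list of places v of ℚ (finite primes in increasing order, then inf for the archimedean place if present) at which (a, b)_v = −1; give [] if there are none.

(a, b) ≡ (-465, 957) mod (ℚ^×)²; places V = {2, 3, 5, 11, 23, 29, 31, ∞}.
(a,b)_5: α=1, u≡3; β=2, v≡2 (mod 5); (3|5)=-1, (2|5)=-1; sign (−1)^0·-1^2·-1^1 = -1.
(a,b)_∞: sgn(-465)=−, sgn(957)=+, so +1.
(a,b)_31: α=1, u≡7; β=0, v≡29 (mod 31); (7|31)=+1, (29|31)=-1; sign (−1)^0·+1^0·-1^1 = -1.
(a,b)_3: α=3, u≡1; β=7, v≡1 (mod 3); (1|3)=+1, (1|3)=+1; sign (−1)^1·+1^7·+1^3 = -1.
(a,b)_23: α=0, u≡18; β=-2, v≡21 (mod 23); (18|23)=+1, (21|23)=-1; sign (−1)^0·+1^-2·-1^0 = +1.
(a,b)_29: α=0, u≡6; β=1, v≡28 (mod 29); (6|29)=+1, (28|29)=+1; sign (−1)^0·+1^1·+1^0 = +1.
(a,b)_2: α=4, β=0; u≡7, v≡5 (mod 8); ε(u)ε(v)=1·0, αω(v)=4·1, βω(u)=0·0; sum ≡ 0  ⇒  +1.
(a,b)_11: α=-2, u≡8; β=-1, v≡2 (mod 11); (8|11)=-1, (2|11)=-1; sign (−1)^0·-1^-1·-1^-2 = -1.
Ram(-465, 957) = {3, 5, 11, 31}; no ℚ_3-point on the conic.

[3, 5, 11, 31]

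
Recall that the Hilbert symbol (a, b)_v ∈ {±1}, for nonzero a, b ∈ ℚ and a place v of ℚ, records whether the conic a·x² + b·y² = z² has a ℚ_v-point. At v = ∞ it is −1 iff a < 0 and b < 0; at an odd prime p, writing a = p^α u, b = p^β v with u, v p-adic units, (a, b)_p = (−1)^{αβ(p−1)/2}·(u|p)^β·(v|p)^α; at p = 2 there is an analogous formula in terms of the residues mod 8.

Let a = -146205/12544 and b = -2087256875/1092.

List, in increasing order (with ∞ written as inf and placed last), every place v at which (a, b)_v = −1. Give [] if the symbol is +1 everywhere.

(a, b) ≡ (-5, -3003) mod (ℚ^×)²; places V = {2, 3, 5, 7, 11, 13, 19, 29, ∞}.
(a,b)_2: α=-8, β=-2; u≡3, v≡5 (mod 8); ε(u)ε(v)=1·0, αω(v)=-8·1, βω(u)=-2·1; sum ≡ 0  ⇒  +1.
(a,b)_∞: sgn(-5)=−, sgn(-3003)=−, so -1.
(a,b)_5: α=1, u≡1; β=4, v≡2 (mod 5); (1|5)=+1, (2|5)=-1; sign (−1)^0·+1^4·-1^1 = -1.
(a,b)_11: α=0, u≡10; β=1, v≡8 (mod 11); (10|11)=-1, (8|11)=-1; sign (−1)^0·-1^1·-1^0 = -1.
(a,b)_29: α=0, u≡28; β=2, v≡20 (mod 29); (28|29)=+1, (20|29)=+1; sign (−1)^0·+1^2·+1^0 = +1.
(a,b)_7: α=-2, u≡1; β=-1, v≡5 (mod 7); (1|7)=+1, (5|7)=-1; sign (−1)^0·+1^-1·-1^-2 = +1.
(a,b)_13: α=0, u≡7; β=-1, v≡4 (mod 13); (7|13)=-1, (4|13)=+1; sign (−1)^0·-1^-1·+1^0 = -1.
(a,b)_3: α=4, u≡1; β=-1, v≡1 (mod 3); (1|3)=+1, (1|3)=+1; sign (−1)^0·+1^-1·+1^4 = +1.
(a,b)_19: α=2, u≡8; β=2, v≡8 (mod 19); (8|19)=-1, (8|19)=-1; sign (−1)^0·-1^2·-1^2 = +1.
|Ram(-5, -3003)| = 4, even; anisotropic at {5, 11, 13, ∞}.

[5, 11, 13, inf]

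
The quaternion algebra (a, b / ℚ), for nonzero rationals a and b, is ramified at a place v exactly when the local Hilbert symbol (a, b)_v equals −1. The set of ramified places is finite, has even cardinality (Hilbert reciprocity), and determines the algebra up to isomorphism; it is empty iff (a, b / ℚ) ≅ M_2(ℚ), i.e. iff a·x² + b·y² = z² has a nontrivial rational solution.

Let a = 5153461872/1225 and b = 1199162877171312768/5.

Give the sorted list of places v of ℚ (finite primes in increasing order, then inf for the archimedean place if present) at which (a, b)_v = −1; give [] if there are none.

[5, 13]

Mod squares: a ≡ 663, b ≡ 5610. Check v ∈ {∞, 2, 3, 5, 7, 11, 13, 17, 41}.
v=41: a=41^2·(≡29), b=41^4·(≡14) mod 41; (29|41)=-1, (14|41)=-1; (−1)^{2·4·20}·(-1)^4·(-1)^2 = +1.
v=7: a=7^-2·(≡5), b=7^0·(≡3) mod 7; (5|7)=-1, (3|7)=-1; (−1)^{-2·0·3}·(-1)^0·(-1)^-2 = +1.
v=2: v_2(a)=4, v_2(b)=7; units ≡ 7, 5 (mod 8); ε·ε+αω+βω = 1·0+4·1+7·0 ≡ 0  ⇒  (a,b)_2 = +1.
v=11: a=11^0·(≡5), b=11^3·(≡4) mod 11; (5|11)=+1, (4|11)=+1; (−1)^{0·3·5}·(+1)^3·(+1)^0 = +1.
v=∞: 663 > 0 and 5610 > 0  ⇒  (a,b)_∞ = +1.
v=3: a=3^1·(≡2), b=3^1·(≡1) mod 3; (2|3)=-1, (1|3)=+1; (−1)^{1·1·1}·(-1)^1·(+1)^1 = +1.
v=13: a=13^1·(≡1), b=13^2·(≡5) mod 13; (1|13)=+1, (5|13)=-1; (−1)^{1·2·6}·(+1)^2·(-1)^1 = -1.
v=5: a=5^-2·(≡3), b=5^-1·(≡3) mod 5; (3|5)=-1, (3|5)=-1; (−1)^{-2·-1·2}·(-1)^-1·(-1)^-2 = -1.
v=17: a=17^3·(≡10), b=17^3·(≡11) mod 17; (10|17)=-1, (11|17)=-1; (−1)^{3·3·8}·(-1)^3·(-1)^3 = +1.
|Ram(663, 5610)| = 2, even; anisotropic at {5, 13}.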